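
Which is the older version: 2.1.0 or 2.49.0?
2.1.0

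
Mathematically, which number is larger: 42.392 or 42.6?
42.6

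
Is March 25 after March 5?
Yes. Day 25 comes after day 5 in March — this is a date comparison, not a decimal one (the decimal 3.25 would be smaller than 3.5).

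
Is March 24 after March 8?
Yes. Day 24 comes after day 8 in March — this is a date comparison, not a decimal one (the decimal 3.24 would be smaller than 3.8).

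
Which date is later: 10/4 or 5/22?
10/4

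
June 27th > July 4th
False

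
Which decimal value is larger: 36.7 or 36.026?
36.7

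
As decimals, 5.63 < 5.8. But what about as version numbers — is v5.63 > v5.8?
True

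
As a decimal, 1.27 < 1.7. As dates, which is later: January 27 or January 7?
January 27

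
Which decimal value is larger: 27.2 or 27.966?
27.966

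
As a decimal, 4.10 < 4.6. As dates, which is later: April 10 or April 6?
April 10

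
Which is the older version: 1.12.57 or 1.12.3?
1.12.3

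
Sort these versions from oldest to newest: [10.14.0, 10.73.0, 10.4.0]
[10.4.0, 10.14.0, 10.73.0]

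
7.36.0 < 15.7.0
True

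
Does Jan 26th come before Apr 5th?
Yes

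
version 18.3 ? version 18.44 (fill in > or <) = <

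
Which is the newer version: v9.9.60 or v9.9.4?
v9.9.60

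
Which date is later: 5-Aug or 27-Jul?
5-Aug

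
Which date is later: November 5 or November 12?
November 12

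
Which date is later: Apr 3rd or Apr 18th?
Apr 18th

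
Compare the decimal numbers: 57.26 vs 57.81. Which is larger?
57.81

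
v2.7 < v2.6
False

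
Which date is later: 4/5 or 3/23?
4/5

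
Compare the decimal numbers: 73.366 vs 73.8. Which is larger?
73.8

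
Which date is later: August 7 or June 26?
August 7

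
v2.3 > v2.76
False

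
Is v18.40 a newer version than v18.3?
Yes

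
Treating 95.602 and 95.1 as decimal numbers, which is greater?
95.602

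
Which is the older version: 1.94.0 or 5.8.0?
1.94.0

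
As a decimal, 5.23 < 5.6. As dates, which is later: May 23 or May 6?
May 23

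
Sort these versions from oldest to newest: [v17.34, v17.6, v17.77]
[v17.6, v17.34, v17.77]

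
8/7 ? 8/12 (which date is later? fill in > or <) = <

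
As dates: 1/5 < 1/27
True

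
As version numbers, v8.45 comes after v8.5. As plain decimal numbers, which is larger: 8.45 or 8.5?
8.5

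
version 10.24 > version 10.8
True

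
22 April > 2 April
True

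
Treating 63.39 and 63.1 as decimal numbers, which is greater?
63.39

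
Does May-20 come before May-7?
No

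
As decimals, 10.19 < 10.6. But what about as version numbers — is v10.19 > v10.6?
True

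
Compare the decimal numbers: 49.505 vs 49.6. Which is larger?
49.6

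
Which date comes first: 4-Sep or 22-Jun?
22-Jun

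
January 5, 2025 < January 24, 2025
True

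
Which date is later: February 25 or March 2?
March 2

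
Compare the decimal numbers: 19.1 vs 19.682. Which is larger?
19.682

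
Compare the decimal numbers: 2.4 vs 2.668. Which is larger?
2.668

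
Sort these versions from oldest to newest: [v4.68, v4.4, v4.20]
[v4.4, v4.20, v4.68]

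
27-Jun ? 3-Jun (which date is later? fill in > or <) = >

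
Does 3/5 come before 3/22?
Yes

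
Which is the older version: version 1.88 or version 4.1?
version 1.88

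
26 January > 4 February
False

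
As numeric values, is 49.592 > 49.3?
True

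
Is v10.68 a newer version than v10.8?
Yes. Version numbers are compared segment by segment as integers, not as decimals: minor version 68 > 8, so v10.68 > v10.8 (even though the decimal 10.68 < 10.8).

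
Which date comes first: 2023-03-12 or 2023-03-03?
2023-03-03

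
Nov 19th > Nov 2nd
True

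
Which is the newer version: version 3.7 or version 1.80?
version 3.7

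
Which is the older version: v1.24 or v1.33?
v1.24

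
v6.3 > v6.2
True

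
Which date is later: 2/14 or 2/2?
2/14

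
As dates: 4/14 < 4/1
False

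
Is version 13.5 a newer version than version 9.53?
Yes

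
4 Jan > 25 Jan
False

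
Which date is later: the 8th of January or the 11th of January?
the 11th of January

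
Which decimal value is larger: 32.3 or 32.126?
32.3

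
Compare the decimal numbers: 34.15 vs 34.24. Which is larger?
34.24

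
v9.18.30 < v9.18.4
False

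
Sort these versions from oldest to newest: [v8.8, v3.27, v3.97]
[v3.27, v3.97, v8.8]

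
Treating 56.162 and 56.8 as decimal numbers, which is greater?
56.8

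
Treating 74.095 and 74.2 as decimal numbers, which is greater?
74.2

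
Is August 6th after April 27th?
Yes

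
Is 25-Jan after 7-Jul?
No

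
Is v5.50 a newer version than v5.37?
Yes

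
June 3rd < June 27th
True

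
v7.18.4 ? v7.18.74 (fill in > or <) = <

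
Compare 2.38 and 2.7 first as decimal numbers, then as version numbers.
As decimals: 2.38 < 2.7. As versions: v2.38 > v2.7 (minor version 38 > 7).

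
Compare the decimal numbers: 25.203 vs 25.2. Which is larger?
25.203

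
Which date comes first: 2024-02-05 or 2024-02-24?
2024-02-05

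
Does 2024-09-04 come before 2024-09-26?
Yes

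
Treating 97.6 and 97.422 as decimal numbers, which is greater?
97.6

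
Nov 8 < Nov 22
True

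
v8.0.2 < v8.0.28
True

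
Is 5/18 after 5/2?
Yes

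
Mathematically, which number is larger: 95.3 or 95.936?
95.936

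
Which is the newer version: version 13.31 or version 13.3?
version 13.31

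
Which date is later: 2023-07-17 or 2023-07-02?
2023-07-17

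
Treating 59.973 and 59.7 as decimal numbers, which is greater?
59.973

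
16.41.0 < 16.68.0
True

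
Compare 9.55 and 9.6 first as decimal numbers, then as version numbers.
As decimals: 9.55 < 9.6. As versions: v9.55 > v9.6 (minor version 55 > 6).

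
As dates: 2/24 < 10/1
True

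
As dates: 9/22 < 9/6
False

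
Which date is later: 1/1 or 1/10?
1/10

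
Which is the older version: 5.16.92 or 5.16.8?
5.16.8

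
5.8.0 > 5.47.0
False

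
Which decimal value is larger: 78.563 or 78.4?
78.563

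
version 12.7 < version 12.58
True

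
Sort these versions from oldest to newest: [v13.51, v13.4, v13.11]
[v13.4, v13.11, v13.51]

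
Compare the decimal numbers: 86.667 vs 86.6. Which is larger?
86.667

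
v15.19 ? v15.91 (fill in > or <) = <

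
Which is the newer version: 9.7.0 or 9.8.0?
9.8.0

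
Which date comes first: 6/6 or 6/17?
6/6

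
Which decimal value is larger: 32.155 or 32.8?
32.8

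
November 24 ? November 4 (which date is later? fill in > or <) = >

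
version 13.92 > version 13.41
True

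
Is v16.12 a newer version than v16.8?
Yes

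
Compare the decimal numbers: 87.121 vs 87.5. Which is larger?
87.5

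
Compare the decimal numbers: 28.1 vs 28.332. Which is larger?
28.332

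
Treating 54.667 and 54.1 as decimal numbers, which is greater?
54.667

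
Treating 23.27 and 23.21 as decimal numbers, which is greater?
23.27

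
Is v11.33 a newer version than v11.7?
Yes. Version numbers are compared segment by segment as integers, not as decimals: minor version 33 > 7, so v11.33 > v11.7 (even though the decimal 11.33 < 11.7).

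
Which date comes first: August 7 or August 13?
August 7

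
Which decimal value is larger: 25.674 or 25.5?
25.674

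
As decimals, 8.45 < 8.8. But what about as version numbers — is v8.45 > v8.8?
True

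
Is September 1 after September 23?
No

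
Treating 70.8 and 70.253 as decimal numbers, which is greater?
70.8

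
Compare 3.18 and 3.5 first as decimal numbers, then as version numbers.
As decimals: 3.18 < 3.5. As versions: v3.18 > v3.5 (minor version 18 > 5).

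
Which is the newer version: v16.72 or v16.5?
v16.72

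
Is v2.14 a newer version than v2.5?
Yes. Version numbers are compared segment by segment as integers, not as decimals: minor version 14 > 5, so v2.14 > v2.5 (even though the decimal 2.14 < 2.5).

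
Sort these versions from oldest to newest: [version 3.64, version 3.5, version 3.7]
[version 3.5, version 3.7, version 3.64]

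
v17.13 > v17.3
True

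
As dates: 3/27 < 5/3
True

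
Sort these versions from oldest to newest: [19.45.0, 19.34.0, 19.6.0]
[19.6.0, 19.34.0, 19.45.0]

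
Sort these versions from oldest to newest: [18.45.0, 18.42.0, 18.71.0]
[18.42.0, 18.45.0, 18.71.0]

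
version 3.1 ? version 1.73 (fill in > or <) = >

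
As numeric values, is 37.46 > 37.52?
False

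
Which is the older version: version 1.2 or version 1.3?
version 1.2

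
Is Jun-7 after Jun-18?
No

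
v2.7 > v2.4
True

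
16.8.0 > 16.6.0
True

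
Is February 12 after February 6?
Yes. Day 12 comes after day 6 in February — this is a date comparison, not a decimal one (the decimal 2.12 would be smaller than 2.6).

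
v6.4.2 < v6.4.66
True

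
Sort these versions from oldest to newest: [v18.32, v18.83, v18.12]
[v18.12, v18.32, v18.83]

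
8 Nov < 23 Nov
True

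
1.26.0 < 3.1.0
True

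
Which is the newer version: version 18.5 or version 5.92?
version 18.5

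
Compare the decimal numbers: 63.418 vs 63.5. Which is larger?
63.5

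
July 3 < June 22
False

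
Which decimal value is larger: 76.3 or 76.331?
76.331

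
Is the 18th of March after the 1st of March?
Yes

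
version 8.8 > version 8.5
True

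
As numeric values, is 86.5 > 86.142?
True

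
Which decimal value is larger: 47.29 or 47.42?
47.42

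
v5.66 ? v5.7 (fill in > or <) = >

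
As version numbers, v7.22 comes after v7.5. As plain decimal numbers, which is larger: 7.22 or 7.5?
7.5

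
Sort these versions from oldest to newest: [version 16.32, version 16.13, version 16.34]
[version 16.13, version 16.32, version 16.34]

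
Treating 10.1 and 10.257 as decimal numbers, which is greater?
10.257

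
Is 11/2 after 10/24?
Yes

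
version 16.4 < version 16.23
True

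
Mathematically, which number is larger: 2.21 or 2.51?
2.51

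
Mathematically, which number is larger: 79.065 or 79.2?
79.2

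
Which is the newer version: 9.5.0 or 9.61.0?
9.61.0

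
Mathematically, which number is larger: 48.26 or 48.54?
48.54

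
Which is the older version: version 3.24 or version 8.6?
version 3.24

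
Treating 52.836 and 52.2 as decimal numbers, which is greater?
52.836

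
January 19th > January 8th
True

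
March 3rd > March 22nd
False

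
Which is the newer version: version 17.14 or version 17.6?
version 17.14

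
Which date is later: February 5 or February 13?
February 13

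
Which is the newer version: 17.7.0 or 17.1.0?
17.7.0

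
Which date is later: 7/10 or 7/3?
7/10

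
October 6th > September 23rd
True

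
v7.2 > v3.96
True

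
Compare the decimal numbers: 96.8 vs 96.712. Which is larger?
96.8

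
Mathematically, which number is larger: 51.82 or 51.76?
51.82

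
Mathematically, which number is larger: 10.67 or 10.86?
10.86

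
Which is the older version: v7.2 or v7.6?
v7.2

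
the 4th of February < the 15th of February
True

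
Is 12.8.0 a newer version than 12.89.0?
No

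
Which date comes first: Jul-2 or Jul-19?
Jul-2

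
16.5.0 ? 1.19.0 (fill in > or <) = >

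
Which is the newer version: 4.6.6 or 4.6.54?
4.6.54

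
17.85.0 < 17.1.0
False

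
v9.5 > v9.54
False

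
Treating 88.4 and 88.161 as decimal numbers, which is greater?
88.4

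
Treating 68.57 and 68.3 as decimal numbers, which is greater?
68.57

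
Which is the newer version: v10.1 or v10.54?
v10.54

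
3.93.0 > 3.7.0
True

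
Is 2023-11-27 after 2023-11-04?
Yes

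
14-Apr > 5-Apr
True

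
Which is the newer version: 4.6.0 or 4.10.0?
4.10.0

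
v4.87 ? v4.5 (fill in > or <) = >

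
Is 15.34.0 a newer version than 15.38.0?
No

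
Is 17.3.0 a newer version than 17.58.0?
No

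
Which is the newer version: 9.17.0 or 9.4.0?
9.17.0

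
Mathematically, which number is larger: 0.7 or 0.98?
0.98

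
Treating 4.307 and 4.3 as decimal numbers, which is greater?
4.307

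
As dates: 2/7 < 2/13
True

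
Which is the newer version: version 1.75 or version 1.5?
version 1.75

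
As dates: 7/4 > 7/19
False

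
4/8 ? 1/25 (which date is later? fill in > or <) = >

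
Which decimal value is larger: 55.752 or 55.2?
55.752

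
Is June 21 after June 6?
Yes. Day 21 comes after day 6 in June — this is a date comparison, not a decimal one (the decimal 6.21 would be smaller than 6.6).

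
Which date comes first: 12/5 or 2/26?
2/26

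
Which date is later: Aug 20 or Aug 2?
Aug 20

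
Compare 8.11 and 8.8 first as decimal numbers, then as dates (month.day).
As decimals: 8.11 < 8.8. As dates: 8/11 is later than 8/8 (day 11 > day 8).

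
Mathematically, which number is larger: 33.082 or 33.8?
33.8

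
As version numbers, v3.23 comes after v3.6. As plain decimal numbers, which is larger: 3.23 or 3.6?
3.6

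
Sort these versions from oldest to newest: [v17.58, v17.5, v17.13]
[v17.5, v17.13, v17.58]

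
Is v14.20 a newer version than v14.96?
No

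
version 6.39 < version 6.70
True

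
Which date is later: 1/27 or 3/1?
3/1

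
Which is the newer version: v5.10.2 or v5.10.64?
v5.10.64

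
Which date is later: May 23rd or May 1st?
May 23rd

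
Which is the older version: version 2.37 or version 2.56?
version 2.37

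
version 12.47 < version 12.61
True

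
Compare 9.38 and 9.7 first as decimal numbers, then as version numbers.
As decimals: 9.38 < 9.7. As versions: v9.38 > v9.7 (minor version 38 > 7).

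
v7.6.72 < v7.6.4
False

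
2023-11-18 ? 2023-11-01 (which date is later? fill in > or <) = >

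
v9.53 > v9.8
True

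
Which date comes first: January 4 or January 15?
January 4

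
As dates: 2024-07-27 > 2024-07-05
True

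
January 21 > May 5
False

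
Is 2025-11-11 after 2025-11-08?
Yes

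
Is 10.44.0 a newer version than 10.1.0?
Yes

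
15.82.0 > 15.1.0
True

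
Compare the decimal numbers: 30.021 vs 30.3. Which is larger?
30.3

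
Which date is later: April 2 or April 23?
April 23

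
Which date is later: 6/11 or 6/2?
6/11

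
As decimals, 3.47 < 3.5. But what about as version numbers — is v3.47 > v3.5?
True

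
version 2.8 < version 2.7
False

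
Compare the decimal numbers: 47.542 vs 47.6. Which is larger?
47.6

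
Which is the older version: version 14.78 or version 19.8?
version 14.78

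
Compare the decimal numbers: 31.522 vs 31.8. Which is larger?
31.8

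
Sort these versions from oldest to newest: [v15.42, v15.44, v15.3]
[v15.3, v15.42, v15.44]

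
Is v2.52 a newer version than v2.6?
Yes. Version numbers are compared segment by segment as integers, not as decimals: minor version 52 > 6, so v2.52 > v2.6 (even though the decimal 2.52 < 2.6).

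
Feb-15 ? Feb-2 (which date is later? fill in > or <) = >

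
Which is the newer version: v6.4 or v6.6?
v6.6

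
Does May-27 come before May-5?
No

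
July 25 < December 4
True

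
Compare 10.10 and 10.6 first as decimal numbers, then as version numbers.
As decimals: 10.10 < 10.6. As versions: v10.10 > v10.6 (minor version 10 > 6).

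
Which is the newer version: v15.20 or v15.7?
v15.20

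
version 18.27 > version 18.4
True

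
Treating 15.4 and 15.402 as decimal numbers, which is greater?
15.402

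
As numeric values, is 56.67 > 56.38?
True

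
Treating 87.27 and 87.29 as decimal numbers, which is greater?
87.29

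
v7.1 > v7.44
False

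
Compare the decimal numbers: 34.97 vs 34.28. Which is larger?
34.97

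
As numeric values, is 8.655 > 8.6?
True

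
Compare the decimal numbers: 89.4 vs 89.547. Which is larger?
89.547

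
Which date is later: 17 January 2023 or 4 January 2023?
17 January 2023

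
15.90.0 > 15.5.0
True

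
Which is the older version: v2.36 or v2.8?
v2.8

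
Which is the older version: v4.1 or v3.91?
v3.91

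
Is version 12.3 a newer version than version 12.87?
No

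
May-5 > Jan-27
True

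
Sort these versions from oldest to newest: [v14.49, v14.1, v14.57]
[v14.1, v14.49, v14.57]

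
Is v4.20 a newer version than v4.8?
Yes. Version numbers are compared segment by segment as integers, not as decimals: minor version 20 > 8, so v4.20 > v4.8 (even though the decimal 4.20 < 4.8).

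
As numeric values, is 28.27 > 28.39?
False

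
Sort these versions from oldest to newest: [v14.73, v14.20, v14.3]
[v14.3, v14.20, v14.73]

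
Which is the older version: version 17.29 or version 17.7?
version 17.7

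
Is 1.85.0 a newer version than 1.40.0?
Yes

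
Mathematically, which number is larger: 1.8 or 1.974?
1.974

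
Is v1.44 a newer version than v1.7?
Yes. Version numbers are compared segment by segment as integers, not as decimals: minor version 44 > 7, so v1.44 > v1.7 (even though the decimal 1.44 < 1.7).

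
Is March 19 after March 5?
Yes. Day 19 comes after day 5 in March — this is a date comparison, not a decimal one (the decimal 3.19 would be smaller than 3.5).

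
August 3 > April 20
True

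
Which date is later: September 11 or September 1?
September 11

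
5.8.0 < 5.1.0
False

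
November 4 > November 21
False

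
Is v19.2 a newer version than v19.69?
No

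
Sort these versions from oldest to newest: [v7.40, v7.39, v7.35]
[v7.35, v7.39, v7.40]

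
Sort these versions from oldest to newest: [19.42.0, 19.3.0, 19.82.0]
[19.3.0, 19.42.0, 19.82.0]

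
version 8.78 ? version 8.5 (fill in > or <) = >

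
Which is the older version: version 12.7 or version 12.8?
version 12.7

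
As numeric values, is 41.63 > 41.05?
True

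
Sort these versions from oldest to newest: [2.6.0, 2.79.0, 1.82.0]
[1.82.0, 2.6.0, 2.79.0]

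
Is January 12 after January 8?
Yes. Day 12 comes after day 8 in January — this is a date comparison, not a decimal one (the decimal 1.12 would be smaller than 1.8).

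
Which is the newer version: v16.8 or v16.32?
v16.32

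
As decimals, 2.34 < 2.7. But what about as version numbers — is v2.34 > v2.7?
True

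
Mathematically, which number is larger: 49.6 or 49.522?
49.6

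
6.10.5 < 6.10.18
True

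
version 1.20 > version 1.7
True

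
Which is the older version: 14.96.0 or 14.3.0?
14.3.0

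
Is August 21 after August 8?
Yes. Day 21 comes after day 8 in August — this is a date comparison, not a decimal one (the decimal 8.21 would be smaller than 8.8).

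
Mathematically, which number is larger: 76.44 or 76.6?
76.6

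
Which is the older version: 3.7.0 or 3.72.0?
3.7.0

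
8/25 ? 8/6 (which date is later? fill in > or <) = >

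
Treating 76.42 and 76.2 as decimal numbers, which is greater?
76.42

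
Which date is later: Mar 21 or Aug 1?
Aug 1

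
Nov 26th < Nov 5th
False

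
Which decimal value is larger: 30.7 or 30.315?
30.7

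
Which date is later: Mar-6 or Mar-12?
Mar-12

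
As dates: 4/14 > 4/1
True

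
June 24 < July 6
True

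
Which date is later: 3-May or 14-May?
14-May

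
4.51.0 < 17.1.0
True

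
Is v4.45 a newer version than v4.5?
Yes. Version numbers are compared segment by segment as integers, not as decimals: minor version 45 > 5, so v4.45 > v4.5 (even though the decimal 4.45 < 4.5).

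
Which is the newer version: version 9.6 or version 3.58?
version 9.6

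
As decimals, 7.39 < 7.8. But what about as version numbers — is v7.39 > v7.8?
True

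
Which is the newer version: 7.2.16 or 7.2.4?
7.2.16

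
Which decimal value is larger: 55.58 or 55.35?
55.58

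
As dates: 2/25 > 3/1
False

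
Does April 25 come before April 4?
No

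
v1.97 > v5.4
False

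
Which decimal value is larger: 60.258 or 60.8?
60.8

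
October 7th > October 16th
False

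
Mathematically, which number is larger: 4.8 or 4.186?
4.8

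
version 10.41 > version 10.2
True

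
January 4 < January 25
True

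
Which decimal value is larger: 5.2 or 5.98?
5.98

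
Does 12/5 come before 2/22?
No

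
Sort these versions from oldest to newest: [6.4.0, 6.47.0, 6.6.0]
[6.4.0, 6.6.0, 6.47.0]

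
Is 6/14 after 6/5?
Yes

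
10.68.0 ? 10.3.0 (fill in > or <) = >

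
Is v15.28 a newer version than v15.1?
Yes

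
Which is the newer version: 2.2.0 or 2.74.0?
2.74.0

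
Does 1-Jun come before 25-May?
No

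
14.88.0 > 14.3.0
True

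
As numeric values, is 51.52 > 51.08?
True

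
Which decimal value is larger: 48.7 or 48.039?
48.7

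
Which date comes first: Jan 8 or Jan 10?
Jan 8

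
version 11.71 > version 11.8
True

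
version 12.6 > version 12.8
False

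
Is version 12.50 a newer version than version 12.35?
Yes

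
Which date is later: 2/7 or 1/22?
2/7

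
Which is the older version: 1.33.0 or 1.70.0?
1.33.0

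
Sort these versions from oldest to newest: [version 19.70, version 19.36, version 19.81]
[version 19.36, version 19.70, version 19.81]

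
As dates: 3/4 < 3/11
True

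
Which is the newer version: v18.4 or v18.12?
v18.12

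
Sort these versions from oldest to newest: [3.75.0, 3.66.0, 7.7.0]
[3.66.0, 3.75.0, 7.7.0]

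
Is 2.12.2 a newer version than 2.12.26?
No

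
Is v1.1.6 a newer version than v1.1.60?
No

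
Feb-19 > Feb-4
True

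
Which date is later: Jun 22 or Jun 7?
Jun 22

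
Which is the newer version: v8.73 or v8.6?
v8.73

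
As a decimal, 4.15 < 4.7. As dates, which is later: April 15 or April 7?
April 15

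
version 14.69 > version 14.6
True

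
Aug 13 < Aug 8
False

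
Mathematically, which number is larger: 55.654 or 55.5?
55.654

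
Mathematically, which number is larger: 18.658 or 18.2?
18.658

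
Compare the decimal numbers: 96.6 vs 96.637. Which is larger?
96.637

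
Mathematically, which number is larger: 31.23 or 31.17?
31.23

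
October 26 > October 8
True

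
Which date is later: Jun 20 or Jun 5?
Jun 20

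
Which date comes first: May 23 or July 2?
May 23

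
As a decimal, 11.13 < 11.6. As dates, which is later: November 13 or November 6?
November 13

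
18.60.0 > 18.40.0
True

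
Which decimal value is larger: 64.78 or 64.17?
64.78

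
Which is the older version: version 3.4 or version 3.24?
version 3.4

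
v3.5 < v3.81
True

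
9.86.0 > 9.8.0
True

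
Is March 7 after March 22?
No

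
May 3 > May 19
False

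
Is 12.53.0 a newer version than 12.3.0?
Yes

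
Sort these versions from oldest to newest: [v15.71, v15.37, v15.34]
[v15.34, v15.37, v15.71]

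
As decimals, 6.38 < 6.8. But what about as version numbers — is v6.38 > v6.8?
True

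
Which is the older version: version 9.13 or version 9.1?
version 9.1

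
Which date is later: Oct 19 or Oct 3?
Oct 19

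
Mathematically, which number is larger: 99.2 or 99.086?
99.2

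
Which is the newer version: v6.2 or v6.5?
v6.5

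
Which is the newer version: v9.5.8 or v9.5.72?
v9.5.72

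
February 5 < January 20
False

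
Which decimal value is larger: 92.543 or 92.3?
92.543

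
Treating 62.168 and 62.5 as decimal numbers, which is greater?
62.5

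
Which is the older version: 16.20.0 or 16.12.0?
16.12.0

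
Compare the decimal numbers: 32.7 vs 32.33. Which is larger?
32.7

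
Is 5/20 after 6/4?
No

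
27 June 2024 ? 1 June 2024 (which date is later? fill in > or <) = >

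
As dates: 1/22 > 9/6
False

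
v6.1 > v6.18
False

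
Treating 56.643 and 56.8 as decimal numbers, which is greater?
56.8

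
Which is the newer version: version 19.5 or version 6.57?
version 19.5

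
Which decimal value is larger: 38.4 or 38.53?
38.53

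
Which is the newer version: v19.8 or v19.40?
v19.40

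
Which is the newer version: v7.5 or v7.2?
v7.5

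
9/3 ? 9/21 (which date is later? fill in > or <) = <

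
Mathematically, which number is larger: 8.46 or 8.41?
8.46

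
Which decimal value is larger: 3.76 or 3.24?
3.76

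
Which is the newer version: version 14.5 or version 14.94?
version 14.94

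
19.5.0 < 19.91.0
True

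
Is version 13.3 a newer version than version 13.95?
No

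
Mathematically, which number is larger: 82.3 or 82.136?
82.3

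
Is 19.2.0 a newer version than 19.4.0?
No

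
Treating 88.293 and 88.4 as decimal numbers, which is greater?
88.4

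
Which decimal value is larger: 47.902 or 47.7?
47.902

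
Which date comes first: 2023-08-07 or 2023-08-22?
2023-08-07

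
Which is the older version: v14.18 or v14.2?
v14.2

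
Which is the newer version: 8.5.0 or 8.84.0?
8.84.0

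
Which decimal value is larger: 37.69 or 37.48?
37.69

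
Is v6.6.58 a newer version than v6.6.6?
Yes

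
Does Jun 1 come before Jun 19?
Yes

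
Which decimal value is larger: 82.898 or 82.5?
82.898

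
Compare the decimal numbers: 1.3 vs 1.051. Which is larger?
1.3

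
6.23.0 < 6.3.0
False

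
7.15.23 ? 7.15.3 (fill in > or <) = >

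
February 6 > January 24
True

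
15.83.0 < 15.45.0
False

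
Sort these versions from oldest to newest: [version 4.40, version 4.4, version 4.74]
[version 4.4, version 4.40, version 4.74]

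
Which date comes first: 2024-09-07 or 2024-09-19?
2024-09-07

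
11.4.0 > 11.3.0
True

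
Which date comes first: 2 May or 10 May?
2 May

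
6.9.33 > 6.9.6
True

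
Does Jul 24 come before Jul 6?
No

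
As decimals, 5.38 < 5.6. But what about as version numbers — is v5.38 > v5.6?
True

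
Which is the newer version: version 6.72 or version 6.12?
version 6.72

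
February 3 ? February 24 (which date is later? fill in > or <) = <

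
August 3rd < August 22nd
True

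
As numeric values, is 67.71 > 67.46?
True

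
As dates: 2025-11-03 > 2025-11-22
False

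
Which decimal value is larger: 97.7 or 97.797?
97.797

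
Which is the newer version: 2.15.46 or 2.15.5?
2.15.46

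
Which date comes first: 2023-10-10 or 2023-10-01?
2023-10-01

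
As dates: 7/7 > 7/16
False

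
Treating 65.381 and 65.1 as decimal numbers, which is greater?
65.381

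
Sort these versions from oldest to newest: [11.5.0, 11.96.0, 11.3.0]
[11.3.0, 11.5.0, 11.96.0]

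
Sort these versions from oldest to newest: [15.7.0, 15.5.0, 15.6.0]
[15.5.0, 15.6.0, 15.7.0]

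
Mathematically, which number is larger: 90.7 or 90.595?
90.7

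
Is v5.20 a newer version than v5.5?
Yes. Version numbers are compared segment by segment as integers, not as decimals: minor version 20 > 5, so v5.20 > v5.5 (even though the decimal 5.20 < 5.5).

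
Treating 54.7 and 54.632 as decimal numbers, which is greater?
54.7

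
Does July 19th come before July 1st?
No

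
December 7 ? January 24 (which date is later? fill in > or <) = >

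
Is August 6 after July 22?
Yes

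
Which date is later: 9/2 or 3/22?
9/2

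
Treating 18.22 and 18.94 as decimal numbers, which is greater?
18.94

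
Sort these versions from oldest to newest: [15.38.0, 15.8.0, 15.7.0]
[15.7.0, 15.8.0, 15.38.0]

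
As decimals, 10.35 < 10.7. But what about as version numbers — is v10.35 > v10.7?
True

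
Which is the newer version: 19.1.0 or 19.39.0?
19.39.0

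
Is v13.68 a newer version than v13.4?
Yes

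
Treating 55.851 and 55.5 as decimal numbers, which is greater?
55.851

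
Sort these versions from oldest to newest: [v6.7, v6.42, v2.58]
[v2.58, v6.7, v6.42]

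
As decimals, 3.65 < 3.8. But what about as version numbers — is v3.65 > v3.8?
True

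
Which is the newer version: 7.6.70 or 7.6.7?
7.6.70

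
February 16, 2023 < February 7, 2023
False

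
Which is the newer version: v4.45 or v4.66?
v4.66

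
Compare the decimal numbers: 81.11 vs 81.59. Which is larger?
81.59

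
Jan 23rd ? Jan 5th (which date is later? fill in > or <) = >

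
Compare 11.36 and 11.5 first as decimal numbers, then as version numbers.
As decimals: 11.36 < 11.5. As versions: v11.36 > v11.5 (minor version 36 > 5).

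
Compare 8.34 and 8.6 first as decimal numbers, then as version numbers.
As decimals: 8.34 < 8.6. As versions: v8.34 > v8.6 (minor version 34 > 6).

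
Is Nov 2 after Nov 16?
No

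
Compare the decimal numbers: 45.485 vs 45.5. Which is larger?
45.5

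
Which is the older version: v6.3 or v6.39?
v6.3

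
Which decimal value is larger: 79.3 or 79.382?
79.382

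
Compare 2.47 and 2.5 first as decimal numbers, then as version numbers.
As decimals: 2.47 < 2.5. As versions: v2.47 > v2.5 (minor version 47 > 5).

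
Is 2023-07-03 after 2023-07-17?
No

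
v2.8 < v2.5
False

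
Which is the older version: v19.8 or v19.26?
v19.8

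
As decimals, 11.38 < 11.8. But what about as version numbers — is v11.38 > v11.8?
True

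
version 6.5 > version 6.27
False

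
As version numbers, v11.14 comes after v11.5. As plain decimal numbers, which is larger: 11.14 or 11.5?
11.5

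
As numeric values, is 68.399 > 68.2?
True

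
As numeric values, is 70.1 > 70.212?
False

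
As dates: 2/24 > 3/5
False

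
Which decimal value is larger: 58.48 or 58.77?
58.77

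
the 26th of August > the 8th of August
True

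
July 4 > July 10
False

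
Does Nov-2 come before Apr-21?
No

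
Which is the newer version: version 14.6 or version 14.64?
version 14.64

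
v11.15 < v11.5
False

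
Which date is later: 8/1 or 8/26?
8/26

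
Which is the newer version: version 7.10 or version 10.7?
version 10.7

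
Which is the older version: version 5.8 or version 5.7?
version 5.7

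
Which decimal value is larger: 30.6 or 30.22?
30.6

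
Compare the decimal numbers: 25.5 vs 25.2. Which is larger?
25.5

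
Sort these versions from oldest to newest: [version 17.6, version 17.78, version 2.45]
[version 2.45, version 17.6, version 17.78]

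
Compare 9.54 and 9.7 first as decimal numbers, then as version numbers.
As decimals: 9.54 < 9.7. As versions: v9.54 > v9.7 (minor version 54 > 7).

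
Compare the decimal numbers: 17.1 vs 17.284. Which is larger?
17.284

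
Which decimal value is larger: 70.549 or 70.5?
70.549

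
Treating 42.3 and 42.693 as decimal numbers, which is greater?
42.693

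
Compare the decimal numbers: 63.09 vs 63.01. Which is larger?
63.09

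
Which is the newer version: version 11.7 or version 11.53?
version 11.53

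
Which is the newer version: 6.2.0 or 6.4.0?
6.4.0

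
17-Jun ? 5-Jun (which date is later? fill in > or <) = >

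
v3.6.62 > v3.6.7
True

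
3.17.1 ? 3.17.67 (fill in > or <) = <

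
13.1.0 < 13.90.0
True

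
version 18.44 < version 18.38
False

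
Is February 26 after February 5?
Yes. Day 26 comes after day 5 in February — this is a date comparison, not a decimal one (the decimal 2.26 would be smaller than 2.5).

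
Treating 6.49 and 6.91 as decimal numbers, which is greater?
6.91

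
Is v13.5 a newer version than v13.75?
No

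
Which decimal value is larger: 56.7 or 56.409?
56.7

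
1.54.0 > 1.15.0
True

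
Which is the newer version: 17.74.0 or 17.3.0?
17.74.0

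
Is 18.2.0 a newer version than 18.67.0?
No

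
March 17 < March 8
False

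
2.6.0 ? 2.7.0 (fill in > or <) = <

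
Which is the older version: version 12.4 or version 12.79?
version 12.4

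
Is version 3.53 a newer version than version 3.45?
Yes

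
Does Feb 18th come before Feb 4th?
No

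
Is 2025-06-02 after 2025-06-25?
No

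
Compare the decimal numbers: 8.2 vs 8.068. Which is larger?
8.2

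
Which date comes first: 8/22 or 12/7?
8/22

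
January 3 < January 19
True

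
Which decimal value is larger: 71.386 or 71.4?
71.4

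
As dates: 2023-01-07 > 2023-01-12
False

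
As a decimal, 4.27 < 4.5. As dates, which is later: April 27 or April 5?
April 27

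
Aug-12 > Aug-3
True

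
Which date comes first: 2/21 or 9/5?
2/21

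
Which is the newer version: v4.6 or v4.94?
v4.94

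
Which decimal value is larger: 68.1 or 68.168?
68.168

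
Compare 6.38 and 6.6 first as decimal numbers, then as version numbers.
As decimals: 6.38 < 6.6. As versions: v6.38 > v6.6 (minor version 38 > 6).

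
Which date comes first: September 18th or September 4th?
September 4th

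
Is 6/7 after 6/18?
No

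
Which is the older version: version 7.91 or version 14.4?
version 7.91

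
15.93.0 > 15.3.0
True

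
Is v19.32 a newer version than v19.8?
Yes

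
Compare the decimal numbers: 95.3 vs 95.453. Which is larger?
95.453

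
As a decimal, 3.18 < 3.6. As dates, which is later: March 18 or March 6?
March 18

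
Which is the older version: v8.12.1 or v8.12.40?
v8.12.1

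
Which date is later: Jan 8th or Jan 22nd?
Jan 22nd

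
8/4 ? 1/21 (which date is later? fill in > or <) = >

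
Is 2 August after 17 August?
No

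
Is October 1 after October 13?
No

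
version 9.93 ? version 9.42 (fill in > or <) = >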